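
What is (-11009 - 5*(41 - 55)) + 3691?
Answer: -7248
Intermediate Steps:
(-11009 - 5*(41 - 55)) + 3691 = (-11009 - 5*(-14)) + 3691 = (-11009 + 70) + 3691 = -10939 + 3691 = -7248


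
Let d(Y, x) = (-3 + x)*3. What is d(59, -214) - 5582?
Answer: -6233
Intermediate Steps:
d(Y, x) = -9 + 3*x
d(59, -214) - 5582 = (-9 + 3*(-214)) - 5582 = (-9 - 642) - 5582 = -651 - 5582 = -6233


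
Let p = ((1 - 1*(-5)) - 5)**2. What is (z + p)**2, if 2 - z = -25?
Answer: 784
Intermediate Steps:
z = 27 (z = 2 - 1*(-25) = 2 + 25 = 27)
p = 1 (p = ((1 + 5) - 5)**2 = (6 - 5)**2 = 1**2 = 1)
(z + p)**2 = (27 + 1)**2 = 28**2 = 784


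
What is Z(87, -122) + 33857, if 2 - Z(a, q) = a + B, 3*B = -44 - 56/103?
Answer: 10440136/309 ≈ 33787.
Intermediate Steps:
B = -4588/309 (B = (-44 - 56/103)/3 = (⅓)*(-4588/103) = -4588/309 ≈ -14.848)
Z(a, q) = 5206/309 - a (Z(a, q) = 2 - (a - 4588/309) = 2 - (-4588/309 + a) = 2 + (4588/309 - a) = 5206/309 - a)
Z(87, -122) + 33857 = (5206/309 - 1*87) + 33857 = (5206/309 - 87) + 33857 = -21677/309 + 33857 = 10440136/309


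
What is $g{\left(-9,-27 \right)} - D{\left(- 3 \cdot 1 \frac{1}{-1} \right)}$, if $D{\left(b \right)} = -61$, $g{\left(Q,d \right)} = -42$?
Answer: $19$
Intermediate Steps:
$g{\left(-9,-27 \right)} - D{\left(- 3 \cdot 1 \frac{1}{-1} \right)} = -42 - -61 = -42 + 61 = 19$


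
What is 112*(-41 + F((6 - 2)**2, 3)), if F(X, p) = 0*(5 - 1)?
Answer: -4592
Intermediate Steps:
F(X, p) = 0 (F(X, p) = 0*4 = 0)
112*(-41 + F((6 - 2)**2, 3)) = 112*(-41 + 0) = 112*(-41) = -4592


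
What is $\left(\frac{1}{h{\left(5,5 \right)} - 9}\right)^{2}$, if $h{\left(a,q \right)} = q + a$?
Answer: $1$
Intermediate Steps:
$h{\left(a,q \right)} = a + q$
$\left(\frac{1}{h{\left(5,5 \right)} - 9}\right)^{2} = \left(\frac{1}{\left(5 + 5\right) - 9}\right)^{2} = \left(\frac{1}{10 + \left(-11 + 2\right)}\right)^{2} = \left(\frac{1}{10 - 9}\right)^{2} = \left(1^{-1}\right)^{2} = 1^{2} = 1$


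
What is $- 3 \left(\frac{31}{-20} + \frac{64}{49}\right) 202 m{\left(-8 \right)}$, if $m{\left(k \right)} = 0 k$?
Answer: $0$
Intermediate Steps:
$m{\left(k \right)} = 0$
$- 3 \left(\frac{31}{-20} + \frac{64}{49}\right) 202 m{\left(-8 \right)} = - 3 \left(\frac{31}{-20} + \frac{64}{49}\right) 202 \cdot 0 = - 3 \left(31 \left(- \frac{1}{20}\right) + 64 \cdot \frac{1}{49}\right) 202 \cdot 0 = - 3 \left(- \frac{31}{20} + \frac{64}{49}\right) 202 \cdot 0 = \left(-3\right) \left(- \frac{239}{980}\right) 202 \cdot 0 = \frac{717}{980} \cdot 202 \cdot 0 = \frac{72417}{490} \cdot 0 = 0$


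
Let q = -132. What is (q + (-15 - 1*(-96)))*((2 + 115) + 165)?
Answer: -14382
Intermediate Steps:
(q + (-15 - 1*(-96)))*((2 + 115) + 165) = (-132 + (-15 - 1*(-96)))*((2 + 115) + 165) = (-132 + (-15 + 96))*(117 + 165) = (-132 + 81)*282 = -51*282 = -14382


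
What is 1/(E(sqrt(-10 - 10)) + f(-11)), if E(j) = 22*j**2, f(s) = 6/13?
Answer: -13/5714 ≈ -0.0022751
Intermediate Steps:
f(s) = 6/13 (f(s) = 6*(1/13) = 6/13)
1/(E(sqrt(-10 - 10)) + f(-11)) = 1/(22*(sqrt(-10 - 10))**2 + 6/13) = 1/(22*(sqrt(-20))**2 + 6/13) = 1/(22*(2*I*sqrt(5))**2 + 6/13) = 1/(22*(-20) + 6/13) = 1/(-440 + 6/13) = 1/(-5714/13) = -13/5714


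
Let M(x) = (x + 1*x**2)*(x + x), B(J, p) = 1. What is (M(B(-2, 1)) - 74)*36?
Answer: -2520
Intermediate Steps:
M(x) = 2*x*(x + x**2) (M(x) = (x + x**2)*(2*x) = 2*x*(x + x**2))
(M(B(-2, 1)) - 74)*36 = (2*1**2*(1 + 1) - 74)*36 = (2*1*2 - 74)*36 = (4 - 74)*36 = -70*36 = -2520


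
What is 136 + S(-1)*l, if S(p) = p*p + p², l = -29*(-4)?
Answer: 368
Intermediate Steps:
l = 116
S(p) = 2*p² (S(p) = p² + p² = 2*p²)
136 + S(-1)*l = 136 + (2*(-1)²)*116 = 136 + (2*1)*116 = 136 + 2*116 = 136 + 232 = 368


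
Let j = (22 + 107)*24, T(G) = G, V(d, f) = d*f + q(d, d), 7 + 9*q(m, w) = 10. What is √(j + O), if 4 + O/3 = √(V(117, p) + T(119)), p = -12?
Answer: √(3084 + I*√11562) ≈ 55.542 + 0.968*I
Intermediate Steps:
q(m, w) = ⅓ (q(m, w) = -7/9 + (⅑)*10 = -7/9 + 10/9 = ⅓)
V(d, f) = ⅓ + d*f (V(d, f) = d*f + ⅓ = ⅓ + d*f)
O = -12 + I*√11562 (O = -12 + 3*√((⅓ + 117*(-12)) + 119) = -12 + 3*√((⅓ - 1404) + 119) = -12 + 3*√(-4211/3 + 119) = -12 + 3*√(-3854/3) = -12 + 3*(I*√11562/3) = -12 + I*√11562 ≈ -12.0 + 107.53*I)
j = 3096 (j = 129*24 = 3096)
√(j + O) = √(3096 + (-12 + I*√11562)) = √(3084 + I*√11562)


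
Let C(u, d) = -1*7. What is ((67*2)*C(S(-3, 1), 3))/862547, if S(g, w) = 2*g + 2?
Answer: -134/123221 ≈ -0.0010875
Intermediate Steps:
S(g, w) = 2 + 2*g
C(u, d) = -7
((67*2)*C(S(-3, 1), 3))/862547 = ((67*2)*(-7))/862547 = (134*(-7))*(1/862547) = -938*1/862547 = -134/123221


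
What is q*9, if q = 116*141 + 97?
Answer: 148077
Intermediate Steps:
q = 16453 (q = 16356 + 97 = 16453)
q*9 = 16453*9 = 148077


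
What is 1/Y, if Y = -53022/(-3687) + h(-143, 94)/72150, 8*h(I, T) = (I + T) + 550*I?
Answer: 6390800/91033439 ≈ 0.070203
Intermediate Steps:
h(I, T) = T/8 + 551*I/8 (h(I, T) = ((I + T) + 550*I)/8 = (T + 551*I)/8 = T/8 + 551*I/8)
Y = 91033439/6390800 (Y = -53022/(-3687) + ((⅛)*94 + (551/8)*(-143))/72150 = -53022*(-1/3687) + (47/4 - 78793/8)*(1/72150) = 17674/1229 - 78699/8*1/72150 = 17674/1229 - 709/5200 = 91033439/6390800 ≈ 14.244)
1/Y = 1/(91033439/6390800) = 6390800/91033439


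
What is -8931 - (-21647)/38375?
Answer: -342705478/38375 ≈ -8930.4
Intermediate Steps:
-8931 - (-21647)/38375 = -8931 - 1*(-21647/38375) = -8931 + 21647/38375 = -342705478/38375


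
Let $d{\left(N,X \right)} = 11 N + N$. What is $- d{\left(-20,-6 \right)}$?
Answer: $240$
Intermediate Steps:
$d{\left(N,X \right)} = 12 N$
$- d{\left(-20,-6 \right)} = - 12 \left(-20\right) = \left(-1\right) \left(-240\right) = 240$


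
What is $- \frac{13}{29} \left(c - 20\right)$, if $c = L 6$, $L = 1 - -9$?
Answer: $- \frac{520}{29} \approx -17.931$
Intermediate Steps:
$L = 10$ ($L = 1 + 9 = 10$)
$c = 60$ ($c = 10 \cdot 6 = 60$)
$- \frac{13}{29} \left(c - 20\right) = - \frac{13}{29} \left(60 - 20\right) = \left(-13\right) \frac{1}{29} \cdot 40 = \left(- \frac{13}{29}\right) 40 = - \frac{520}{29}$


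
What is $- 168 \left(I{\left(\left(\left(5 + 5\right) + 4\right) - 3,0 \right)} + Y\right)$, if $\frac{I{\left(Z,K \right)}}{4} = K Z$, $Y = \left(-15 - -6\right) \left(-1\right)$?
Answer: $-1512$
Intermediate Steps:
$Y = 9$ ($Y = \left(-15 + 6\right) \left(-1\right) = \left(-9\right) \left(-1\right) = 9$)
$I{\left(Z,K \right)} = 4 K Z$
$- 168 \left(I{\left(\left(\left(5 + 5\right) + 4\right) - 3,0 \right)} + Y\right) = - 168 \left(4 \cdot 0 \left(\left(\left(5 + 5\right) + 4\right) - 3\right) + 9\right) = - 168 \left(4 \cdot 0 \left(\left(10 + 4\right) - 3\right) + 9\right) = - 168 \left(4 \cdot 0 \left(14 - 3\right) + 9\right) = - 168 \left(4 \cdot 0 \cdot 11 + 9\right) = - 168 \left(0 + 9\right) = \left(-168\right) 9 = -1512$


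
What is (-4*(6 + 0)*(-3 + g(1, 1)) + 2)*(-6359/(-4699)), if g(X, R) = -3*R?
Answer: 928414/4699 ≈ 197.58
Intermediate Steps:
(-4*(6 + 0)*(-3 + g(1, 1)) + 2)*(-6359/(-4699)) = (-4*(6 + 0)*(-3 - 3*1) + 2)*(-6359/(-4699)) = (-24*(-3 - 3) + 2)*(-6359*(-1/4699)) = (-24*(-6) + 2)*(6359/4699) = (-4*(-36) + 2)*(6359/4699) = (144 + 2)*(6359/4699) = 146*(6359/4699) = 928414/4699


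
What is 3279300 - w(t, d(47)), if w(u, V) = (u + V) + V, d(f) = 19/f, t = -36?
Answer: 154128754/47 ≈ 3.2793e+6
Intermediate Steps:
w(u, V) = u + 2*V (w(u, V) = (V + u) + V = u + 2*V)
3279300 - w(t, d(47)) = 3279300 - (-36 + 2*(19/47)) = 3279300 - (-36 + 38/47) = 3279300 - 1*(-1654/47) = 3279300 + 1654/47 = 154128754/47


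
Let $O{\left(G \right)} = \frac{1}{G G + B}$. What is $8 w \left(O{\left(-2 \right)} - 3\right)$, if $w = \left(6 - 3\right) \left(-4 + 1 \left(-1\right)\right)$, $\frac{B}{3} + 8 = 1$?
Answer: $\frac{6240}{17} \approx 367.06$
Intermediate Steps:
$B = -21$ ($B = -24 + 3 \cdot 1 = -24 + 3 = -21$)
$O{\left(G \right)} = \frac{1}{-21 + G^{2}}$ ($O{\left(G \right)} = \frac{1}{G G - 21} = \frac{1}{G^{2} - 21} = \frac{1}{-21 + G^{2}}$)
$w = -15$ ($w = 3 \left(-4 - 1\right) = 3 \left(-5\right) = -15$)
$8 w \left(O{\left(-2 \right)} - 3\right) = 8 \left(- 15 \left(\frac{1}{-21 + \left(-2\right)^{2}} - 3\right)\right) = 8 \left(- 15 \left(\frac{1}{-21 + 4} - 3\right)\right) = 8 \left(- 15 \left(\frac{1}{-17} - 3\right)\right) = 8 \left(- 15 \left(- \frac{1}{17} - 3\right)\right) = 8 \left(\left(-15\right) \left(- \frac{52}{17}\right)\right) = 8 \cdot \frac{780}{17} = \frac{6240}{17}$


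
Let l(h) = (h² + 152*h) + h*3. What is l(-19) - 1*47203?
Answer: -49787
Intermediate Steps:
l(h) = h² + 155*h (l(h) = (h² + 152*h) + 3*h = h² + 155*h)
l(-19) - 1*47203 = -19*(155 - 19) - 1*47203 = -19*136 - 47203 = -2584 - 47203 = -49787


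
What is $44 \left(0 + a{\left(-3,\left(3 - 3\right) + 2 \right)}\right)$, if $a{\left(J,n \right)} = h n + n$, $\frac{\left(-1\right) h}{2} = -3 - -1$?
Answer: $440$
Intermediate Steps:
$h = 4$ ($h = - 2 \left(-3 - -1\right) = - 2 \left(-3 + 1\right) = \left(-2\right) \left(-2\right) = 4$)
$a{\left(J,n \right)} = 5 n$ ($a{\left(J,n \right)} = 4 n + n = 5 n$)
$44 \left(0 + a{\left(-3,\left(3 - 3\right) + 2 \right)}\right) = 44 \left(0 + 5 \left(\left(3 - 3\right) + 2\right)\right) = 44 \left(0 + 5 \left(0 + 2\right)\right) = 44 \left(0 + 5 \cdot 2\right) = 44 \left(0 + 10\right) = 44 \cdot 10 = 440$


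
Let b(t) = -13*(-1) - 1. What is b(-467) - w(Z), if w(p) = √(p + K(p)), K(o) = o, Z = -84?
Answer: 12 - 2*I*√42 ≈ 12.0 - 12.961*I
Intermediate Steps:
w(p) = √2*√p (w(p) = √(p + p) = √(2*p) = √2*√p)
b(t) = 12 (b(t) = 13 - 1 = 12)
b(-467) - w(Z) = 12 - √2*√(-84) = 12 - √2*2*I*√21 = 12 - 2*I*√42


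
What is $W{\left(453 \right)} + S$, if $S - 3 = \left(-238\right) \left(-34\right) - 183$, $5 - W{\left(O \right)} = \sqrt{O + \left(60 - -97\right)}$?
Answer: $7917 - \sqrt{610} \approx 7892.3$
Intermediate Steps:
$W{\left(O \right)} = 5 - \sqrt{157 + O}$ ($W{\left(O \right)} = 5 - \sqrt{O + \left(60 - -97\right)} = 5 - \sqrt{O + \left(60 + 97\right)} = 5 - \sqrt{O + 157} = 5 - \sqrt{157 + O}$)
$S = 7912$ ($S = 3 - -7909 = 3 + \left(8092 - 183\right) = 3 + 7909 = 7912$)
$W{\left(453 \right)} + S = \left(5 - \sqrt{157 + 453}\right) + 7912 = \left(5 - \sqrt{610}\right) + 7912 = 7917 - \sqrt{610}$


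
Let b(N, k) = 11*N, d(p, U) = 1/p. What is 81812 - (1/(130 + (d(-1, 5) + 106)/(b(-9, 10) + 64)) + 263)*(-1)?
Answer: 10423526/127 ≈ 82075.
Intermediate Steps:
81812 - (1/(130 + (d(-1, 5) + 106)/(b(-9, 10) + 64)) + 263)*(-1) = 81812 - (1/(130 + (1/(-1) + 106)/(11*(-9) + 64)) + 263)*(-1) = 81812 - (1/(130 + (-1 + 106)/(-99 + 64)) + 263)*(-1) = 81812 - (1/(130 + 105/(-35)) + 263)*(-1) = 81812 - (1/(130 + 105*(-1/35)) + 263)*(-1) = 81812 - (1/(130 - 3) + 263)*(-1) = 81812 - (1/127 + 263)*(-1) = 81812 - 33402*(-1)/127 = 81812 - 1*(-33402/127) = 81812 + 33402/127 = 10423526/127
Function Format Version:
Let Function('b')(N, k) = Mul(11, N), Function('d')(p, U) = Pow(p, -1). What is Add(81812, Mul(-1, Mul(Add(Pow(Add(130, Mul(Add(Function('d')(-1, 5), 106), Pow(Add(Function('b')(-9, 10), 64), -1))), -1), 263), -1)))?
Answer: Rational(10423526, 127) ≈ 82075.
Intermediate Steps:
Add(81812, Mul(-1, Mul(Add(Pow(Add(130, Mul(Add(Function('d')(-1, 5), 106), Pow(Add(Function('b')(-9, 10), 64), -1))), -1), 263), -1))) = Add(81812, Mul(-1, Mul(Add(Pow(Add(130, Mul(Add(Pow(-1, -1), 106), Pow(Add(Mul(11, -9), 64), -1))), -1), 263), -1))) = Add(81812, Mul(-1, Mul(Add(Pow(Add(130, Mul(Add(-1, 106), Pow(Add(-99, 64), -1))), -1), 263), -1))) = Add(81812, Mul(-1, Mul(Add(Pow(Add(130, Mul(105, Pow(-35, -1))), -1), 263), -1))) = Add(81812, Mul(-1, Mul(Add(Pow(Add(130, Mul(105, Rational(-1, 35))), -1), 263), -1))) = Add(81812, Mul(-1, Mul(Add(Pow(Add(130, -3), -1), 263), -1))) = Add(81812, Mul(-1, Mul(Add(Pow(127, -1), 263), -1))) = Add(81812, Mul(-1, Mul(Add(Rational(1, 127), 263), -1))) = Add(81812, Mul(-1, Mul(Rational(33402, 127), -1))) = Add(81812, Mul(-1, Rational(-33402, 127))) = Add(81812, Rational(33402, 127)) = Rational(10423526, 127)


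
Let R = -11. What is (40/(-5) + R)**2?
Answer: 361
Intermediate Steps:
(40/(-5) + R)**2 = (40/(-5) - 11)**2 = (40*(-1/5) - 11)**2 = (-8 - 11)**2 = (-19)**2 = 361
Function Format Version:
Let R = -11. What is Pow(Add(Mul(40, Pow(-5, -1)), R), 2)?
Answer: 361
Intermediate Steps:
Pow(Add(Mul(40, Pow(-5, -1)), R), 2) = Pow(Add(Mul(40, Pow(-5, -1)), -11), 2) = Pow(Add(Mul(40, Rational(-1, 5)), -11), 2) = Pow(Add(-8, -11), 2) = Pow(-19, 2) = 361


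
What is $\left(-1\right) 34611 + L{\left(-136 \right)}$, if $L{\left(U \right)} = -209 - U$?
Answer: $-34684$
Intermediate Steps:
$\left(-1\right) 34611 + L{\left(-136 \right)} = \left(-1\right) 34611 - 73 = -34611 + \left(-209 + 136\right) = -34611 - 73 = -34684$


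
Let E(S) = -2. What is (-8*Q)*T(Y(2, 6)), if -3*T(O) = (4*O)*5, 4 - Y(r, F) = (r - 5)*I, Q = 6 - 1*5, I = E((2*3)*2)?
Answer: -320/3 ≈ -106.67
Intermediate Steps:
I = -2
Q = 1 (Q = 6 - 5 = 1)
Y(r, F) = -6 + 2*r (Y(r, F) = 4 - (r - 5)*(-2) = 4 - (-5 + r)*(-2) = 4 - (10 - 2*r) = 4 + (-10 + 2*r) = -6 + 2*r)
T(O) = -20*O/3 (T(O) = -4*O*5/3 = -20*O/3)
(-8*Q)*T(Y(2, 6)) = (-8*1)*(-20*(-6 + 2*2)/3) = -(-160)*(-6 + 4)/3 = -(-160)*(-2)/3 = -8*40/3 = -320/3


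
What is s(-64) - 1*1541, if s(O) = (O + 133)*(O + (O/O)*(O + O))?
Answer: -14789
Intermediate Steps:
s(O) = 3*O*(133 + O) (s(O) = (133 + O)*(O + 1*(2*O)) = (133 + O)*(O + 2*O) = (133 + O)*(3*O) = 3*O*(133 + O))
s(-64) - 1*1541 = 3*(-64)*(133 - 64) - 1*1541 = 3*(-64)*69 - 1541 = -13248 - 1541 = -14789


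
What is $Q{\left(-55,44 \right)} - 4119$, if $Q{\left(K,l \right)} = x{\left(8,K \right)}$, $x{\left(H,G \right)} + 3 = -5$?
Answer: $-4127$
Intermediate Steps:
$x{\left(H,G \right)} = -8$ ($x{\left(H,G \right)} = -3 - 5 = -8$)
$Q{\left(K,l \right)} = -8$
$Q{\left(-55,44 \right)} - 4119 = -8 - 4119 = -4127$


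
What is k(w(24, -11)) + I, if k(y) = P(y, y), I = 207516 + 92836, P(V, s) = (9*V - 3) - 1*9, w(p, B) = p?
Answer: 300556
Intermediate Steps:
P(V, s) = -12 + 9*V (P(V, s) = (-3 + 9*V) - 9 = -12 + 9*V)
I = 300352
k(y) = -12 + 9*y
k(w(24, -11)) + I = (-12 + 9*24) + 300352 = (-12 + 216) + 300352 = 204 + 300352 = 300556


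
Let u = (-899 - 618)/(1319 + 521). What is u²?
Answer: 2301289/3385600 ≈ 0.67973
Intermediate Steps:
u = -1517/1840 ≈ -0.82446
u² = (-1517/1840)² = 2301289/3385600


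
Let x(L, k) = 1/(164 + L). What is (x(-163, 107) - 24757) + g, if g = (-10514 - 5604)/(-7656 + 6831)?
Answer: -20407582/825 ≈ -24736.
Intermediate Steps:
g = 16118/825 (g = -16118/(-825) = -16118*(-1/825) = 16118/825 ≈ 19.537)
(x(-163, 107) - 24757) + g = (1/(164 - 163) - 24757) + 16118/825 = (1/1 - 24757) + 16118/825 = (1 - 24757) + 16118/825 = -24756 + 16118/825 = -20407582/825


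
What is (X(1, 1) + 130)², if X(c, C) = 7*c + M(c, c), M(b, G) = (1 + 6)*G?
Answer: 20736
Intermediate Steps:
M(b, G) = 7*G
X(c, C) = 14*c (X(c, C) = 7*c + 7*c = 14*c)
(X(1, 1) + 130)² = (14*1 + 130)² = (14 + 130)² = 144² = 20736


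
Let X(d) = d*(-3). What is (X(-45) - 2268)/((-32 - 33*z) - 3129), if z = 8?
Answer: 2133/3425 ≈ 0.62277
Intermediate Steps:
X(d) = -3*d
(X(-45) - 2268)/((-32 - 33*z) - 3129) = (-3*(-45) - 2268)/((-32 - 33*8) - 3129) = (135 - 2268)/((-32 - 264) - 3129) = -2133/(-296 - 3129) = -2133/(-3425) = -2133*(-1/3425) = 2133/3425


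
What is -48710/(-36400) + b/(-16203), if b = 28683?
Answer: -8493769/19659640 ≈ -0.43204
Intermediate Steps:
-48710/(-36400) + b/(-16203) = -48710/(-36400) + 28683/(-16203) = -48710*(-1/36400) + 28683*(-1/16203) = 4871/3640 - 9561/5401 = -8493769/19659640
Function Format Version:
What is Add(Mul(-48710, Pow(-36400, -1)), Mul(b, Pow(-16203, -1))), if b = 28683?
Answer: Rational(-8493769, 19659640) ≈ -0.43204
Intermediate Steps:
Add(Mul(-48710, Pow(-36400, -1)), Mul(b, Pow(-16203, -1))) = Add(Mul(-48710, Pow(-36400, -1)), Mul(28683, Pow(-16203, -1))) = Add(Mul(-48710, Rational(-1, 36400)), Mul(28683, Rational(-1, 16203))) = Add(Rational(4871, 3640), Rational(-9561, 5401)) = Rational(-8493769, 19659640)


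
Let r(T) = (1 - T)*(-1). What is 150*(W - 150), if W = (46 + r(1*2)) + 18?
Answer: -12750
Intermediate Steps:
r(T) = -1 + T
W = 65 (W = (46 + (-1 + 1*2)) + 18 = (46 + (-1 + 2)) + 18 = (46 + 1) + 18 = 47 + 18 = 65)
150*(W - 150) = 150*(65 - 150) = 150*(-85) = -12750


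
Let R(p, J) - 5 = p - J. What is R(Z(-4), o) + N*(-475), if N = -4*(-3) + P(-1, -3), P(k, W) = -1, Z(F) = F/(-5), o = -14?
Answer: -26026/5 ≈ -5205.2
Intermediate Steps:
Z(F) = -F/5 (Z(F) = F*(-1/5) = -F/5)
R(p, J) = 5 + p - J (R(p, J) = 5 + (p - J) = 5 + p - J)
N = 11 (N = -4*(-3) - 1 = 12 - 1 = 11)
R(Z(-4), o) + N*(-475) = (5 - 1/5*(-4) - 1*(-14)) + 11*(-475) = (5 + 4/5 + 14) - 5225 = 99/5 - 5225 = -26026/5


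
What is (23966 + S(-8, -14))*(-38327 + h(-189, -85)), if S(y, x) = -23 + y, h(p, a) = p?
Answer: -921880460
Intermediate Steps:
(23966 + S(-8, -14))*(-38327 + h(-189, -85)) = (23966 + (-23 - 8))*(-38327 - 189) = (23966 - 31)*(-38516) = 23935*(-38516) = -921880460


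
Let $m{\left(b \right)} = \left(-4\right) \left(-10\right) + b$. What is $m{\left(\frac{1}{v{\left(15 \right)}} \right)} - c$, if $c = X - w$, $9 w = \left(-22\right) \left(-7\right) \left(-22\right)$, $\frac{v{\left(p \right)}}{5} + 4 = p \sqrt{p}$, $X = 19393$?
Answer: $- \frac{2982204139}{151155} + \frac{3 \sqrt{15}}{3359} \approx -19729.0$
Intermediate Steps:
$v{\left(p \right)} = -20 + 5 p^{\frac{3}{2}}$ ($v{\left(p \right)} = -20 + 5 p \sqrt{p} = -20 + 5 p^{\frac{3}{2}}$)
$w = - \frac{3388}{9}$ ($w = \frac{\left(-22\right) \left(-7\right) \left(-22\right)}{9} = \frac{154 \left(-22\right)}{9} = \frac{1}{9} \left(-3388\right) = - \frac{3388}{9} \approx -376.44$)
$c = \frac{177925}{9}$ ($c = 19393 - - \frac{3388}{9} = 19393 + \frac{3388}{9} = \frac{177925}{9} \approx 19769.0$)
$m{\left(b \right)} = 40 + b$
$m{\left(\frac{1}{v{\left(15 \right)}} \right)} - c = \left(40 + \frac{1}{-20 + 5 \cdot 15^{\frac{3}{2}}}\right) - \frac{177925}{9} = \left(40 + \frac{1}{-20 + 5 \cdot 15 \sqrt{15}}\right) - \frac{177925}{9} = \left(40 + \frac{1}{-20 + 75 \sqrt{15}}\right) - \frac{177925}{9} = - \frac{177565}{9} + \frac{1}{-20 + 75 \sqrt{15}}$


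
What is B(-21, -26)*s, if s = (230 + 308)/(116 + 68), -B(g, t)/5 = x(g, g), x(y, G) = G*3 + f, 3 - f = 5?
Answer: 87425/92 ≈ 950.27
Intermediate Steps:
f = -2 (f = 3 - 1*5 = 3 - 5 = -2)
x(y, G) = -2 + 3*G (x(y, G) = G*3 - 2 = 3*G - 2 = -2 + 3*G)
B(g, t) = 10 - 15*g (B(g, t) = -5*(-2 + 3*g) = 10 - 15*g)
s = 269/92 (s = 538/184 = 538*(1/184) = 269/92 ≈ 2.9239)
B(-21, -26)*s = (10 - 15*(-21))*(269/92) = (10 + 315)*(269/92) = 325*(269/92) = 87425/92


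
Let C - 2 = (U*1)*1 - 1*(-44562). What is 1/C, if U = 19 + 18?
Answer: 1/44601 ≈ 2.2421e-5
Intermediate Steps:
U = 37
C = 44601 (C = 2 + ((37*1)*1 - 1*(-44562)) = 2 + (37*1 + 44562) = 2 + (37 + 44562) = 2 + 44599 = 44601)
1/C = 1/44601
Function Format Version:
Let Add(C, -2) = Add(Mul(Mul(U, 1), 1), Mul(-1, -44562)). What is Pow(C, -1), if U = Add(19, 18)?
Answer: Rational(1, 44601) ≈ 2.2421e-5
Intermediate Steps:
U = 37
C = 44601 (C = Add(2, Add(Mul(Mul(37, 1), 1), Mul(-1, -44562))) = Add(2, Add(Mul(37, 1), 44562)) = Add(2, Add(37, 44562)) = Add(2, 44599) = 44601)
Pow(C, -1) = Pow(44601, -1) = Rational(1, 44601)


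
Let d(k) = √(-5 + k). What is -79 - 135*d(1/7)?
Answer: -79 - 135*I*√238/7 ≈ -79.0 - 297.53*I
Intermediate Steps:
-79 - 135*d(1/7) = -79 - 135*√(-5 + 1/7) = -79 - 135*√(-5 + ⅐) = -79 - 135*I*√238/7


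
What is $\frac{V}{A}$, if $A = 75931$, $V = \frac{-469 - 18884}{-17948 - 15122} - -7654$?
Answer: $\frac{253137133}{2511038170} \approx 0.10081$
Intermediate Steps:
$V = \frac{253137133}{33070}$ ($V = - \frac{19353}{-33070} + 7654 = \left(-19353\right) \left(- \frac{1}{33070}\right) + 7654 = \frac{19353}{33070} + 7654 = \frac{253137133}{33070} \approx 7654.6$)
$\frac{V}{A} = \frac{253137133}{33070 \cdot 75931} = \frac{253137133}{33070} \cdot \frac{1}{75931} = \frac{253137133}{2511038170}$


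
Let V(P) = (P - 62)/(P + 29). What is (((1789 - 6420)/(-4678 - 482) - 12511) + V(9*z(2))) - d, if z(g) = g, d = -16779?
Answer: 1035065977/242520 ≈ 4268.0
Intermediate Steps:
V(P) = (-62 + P)/(29 + P)
(((1789 - 6420)/(-4678 - 482) - 12511) + V(9*z(2))) - d = (((1789 - 6420)/(-4678 - 482) - 12511) + (-62 + 9*2)/(29 + 9*2)) - 1*(-16779) = ((-4631/(-5160) - 12511) + (-62 + 18)/(29 + 18)) + 16779 = ((-4631*(-1/5160) - 12511) - 44/47) + 16779 = ((4631/5160 - 12511) + (1/47)*(-44)) + 16779 = (-64552129/5160 - 44/47) + 16779 = -3034177103/242520 + 16779 = 1035065977/242520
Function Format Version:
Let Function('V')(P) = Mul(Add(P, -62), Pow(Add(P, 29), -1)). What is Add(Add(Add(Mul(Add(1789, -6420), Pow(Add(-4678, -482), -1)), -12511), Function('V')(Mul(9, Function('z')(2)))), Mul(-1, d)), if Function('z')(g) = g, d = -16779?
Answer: Rational(1035065977, 242520) ≈ 4268.0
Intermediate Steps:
Function('V')(P) = Mul(Pow(Add(29, P), -1), Add(-62, P)) (Function('V')(P) = Mul(Add(-62, P), Pow(Add(29, P), -1)) = Mul(Pow(Add(29, P), -1), Add(-62, P)))
Add(Add(Add(Mul(Add(1789, -6420), Pow(Add(-4678, -482), -1)), -12511), Function('V')(Mul(9, Function('z')(2)))), Mul(-1, d)) = Add(Add(Add(Mul(Add(1789, -6420), Pow(Add(-4678, -482), -1)), -12511), Mul(Pow(Add(29, Mul(9, 2)), -1), Add(-62, Mul(9, 2)))), Mul(-1, -16779)) = Add(Add(Add(Mul(-4631, Pow(-5160, -1)), -12511), Mul(Pow(Add(29, 18), -1), Add(-62, 18))), 16779) = Add(Add(Add(Mul(-4631, Rational(-1, 5160)), -12511), Mul(Pow(47, -1), -44)), 16779) = Add(Add(Add(Rational(4631, 5160), -12511), Mul(Rational(1, 47), -44)), 16779) = Add(Add(Rational(-64552129, 5160), Rational(-44, 47)), 16779) = Add(Rational(-3034177103, 242520), 16779) = Rational(1035065977, 242520)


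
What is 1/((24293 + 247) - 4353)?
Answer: 1/20187 ≈ 4.9537e-5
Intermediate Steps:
1/((24293 + 247) - 4353) = 1/(24540 - 4353) = 1/20187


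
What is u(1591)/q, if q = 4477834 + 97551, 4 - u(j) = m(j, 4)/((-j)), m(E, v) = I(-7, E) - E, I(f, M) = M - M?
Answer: 3/4575385 ≈ 6.5568e-7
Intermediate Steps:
I(f, M) = 0
m(E, v) = -E (m(E, v) = 0 - E = -E)
u(j) = 3 (u(j) = 4 - (-j)/((-j)) = 4 - (-j)*(-1/j) = 4 - 1*1 = 4 - 1 = 3)
q = 4575385
u(1591)/q = 3/4575385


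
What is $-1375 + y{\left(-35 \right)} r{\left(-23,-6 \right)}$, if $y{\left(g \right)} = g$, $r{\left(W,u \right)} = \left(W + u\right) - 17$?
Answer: $235$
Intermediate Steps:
$r{\left(W,u \right)} = -17 + W + u$
$-1375 + y{\left(-35 \right)} r{\left(-23,-6 \right)} = -1375 - 35 \left(-17 - 23 - 6\right) = -1375 - -1610 = -1375 + 1610 = 235$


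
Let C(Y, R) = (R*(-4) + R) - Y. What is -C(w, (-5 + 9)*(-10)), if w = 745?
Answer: 625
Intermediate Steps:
C(Y, R) = -Y - 3*R (C(Y, R) = (-4*R + R) - Y = -3*R - Y = -Y - 3*R)
-C(w, (-5 + 9)*(-10)) = -(-1*745 - 3*(-5 + 9)*(-10)) = -(-745 - 12*(-10)) = -(-745 - 3*(-40)) = -(-745 + 120) = -1*(-625) = 625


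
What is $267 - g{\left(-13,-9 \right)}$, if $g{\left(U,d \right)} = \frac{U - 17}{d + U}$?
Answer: $\frac{2922}{11} \approx 265.64$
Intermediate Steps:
$g{\left(U,d \right)} = \frac{-17 + U}{U + d}$
$267 - g{\left(-13,-9 \right)} = 267 - \frac{-17 - 13}{-13 - 9} = 267 - \frac{1}{-22} \left(-30\right) = 267 - \left(- \frac{1}{22}\right) \left(-30\right) = 267 - \frac{15}{11} = \frac{2922}{11}$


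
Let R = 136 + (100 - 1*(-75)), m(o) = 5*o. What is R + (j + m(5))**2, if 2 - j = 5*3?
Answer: 455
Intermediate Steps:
j = -13 (j = 2 - 5*3 = 2 - 1*15 = 2 - 15 = -13)
R = 311 (R = 136 + (100 + 75) = 136 + 175 = 311)
R + (j + m(5))**2 = 311 + (-13 + 5*5)**2 = 311 + (-13 + 25)**2 = 311 + 12**2 = 311 + 144 = 455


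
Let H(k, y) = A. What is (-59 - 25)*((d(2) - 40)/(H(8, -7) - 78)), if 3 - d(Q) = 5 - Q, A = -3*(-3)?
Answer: -1120/23 ≈ -48.696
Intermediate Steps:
A = 9
H(k, y) = 9
d(Q) = -2 + Q (d(Q) = 3 - (5 - Q) = 3 + (-5 + Q) = -2 + Q)
(-59 - 25)*((d(2) - 40)/(H(8, -7) - 78)) = (-59 - 25)*(((-2 + 2) - 40)/(9 - 78)) = -84*(0 - 40)/(-69) = -(-3360)*(-1)/69 = -84*40/69 = -1120/23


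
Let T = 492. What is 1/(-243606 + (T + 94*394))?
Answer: -1/206078 ≈ -4.8525e-6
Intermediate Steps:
1/(-243606 + (T + 94*394)) = 1/(-243606 + (492 + 94*394)) = 1/(-243606 + (492 + 37036)) = 1/(-243606 + 37528) = 1/(-206078) = -1/206078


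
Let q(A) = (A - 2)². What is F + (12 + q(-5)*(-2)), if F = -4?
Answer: -90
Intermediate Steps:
q(A) = (-2 + A)²
F + (12 + q(-5)*(-2)) = -4 + (12 + (-2 - 5)²*(-2)) = -4 + (12 + (-7)²*(-2)) = -4 + (12 + 49*(-2)) = -4 + (12 - 98) = -4 - 86 = -90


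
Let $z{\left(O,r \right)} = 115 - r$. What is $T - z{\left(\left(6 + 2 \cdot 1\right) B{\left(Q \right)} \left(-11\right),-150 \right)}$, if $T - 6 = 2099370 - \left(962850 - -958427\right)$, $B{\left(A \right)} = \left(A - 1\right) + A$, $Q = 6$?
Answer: $177834$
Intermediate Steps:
$B{\left(A \right)} = -1 + 2 A$ ($B{\left(A \right)} = \left(-1 + A\right) + A = -1 + 2 A$)
$T = 178099$ ($T = 6 + \left(2099370 - \left(962850 - -958427\right)\right) = 6 + \left(2099370 - \left(962850 + 958427\right)\right) = 6 + \left(2099370 - 1921277\right) = 6 + 178093 = 178099$)
$T - z{\left(\left(6 + 2 \cdot 1\right) B{\left(Q \right)} \left(-11\right),-150 \right)} = 178099 - \left(115 - -150\right) = 178099 - \left(115 + 150\right) = 178099 - 265 = 177834$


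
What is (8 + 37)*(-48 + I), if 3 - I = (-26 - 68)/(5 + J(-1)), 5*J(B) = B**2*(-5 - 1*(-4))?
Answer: -4575/4 ≈ -1143.8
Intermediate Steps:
J(B) = -B**2/5 (J(B) = (B**2*(-5 - 1*(-4)))/5 = (B**2*(-5 + 4))/5 = (B**2*(-1))/5 = (-B**2)/5 = -B**2/5)
I = 271/12 (I = 3 - (-26 - 68)/(5 - 1/5*(-1)**2) = 3 - (-94)/(5 - 1/5*1) = 3 - (-94)/(5 - 1/5) = 3 - (-94)/24/5 = 3 - (-94)*5/24 = 3 - 1*(-235/12) = 3 + 235/12 = 271/12 ≈ 22.583)
(8 + 37)*(-48 + I) = (8 + 37)*(-48 + 271/12) = 45*(-305/12) = -4575/4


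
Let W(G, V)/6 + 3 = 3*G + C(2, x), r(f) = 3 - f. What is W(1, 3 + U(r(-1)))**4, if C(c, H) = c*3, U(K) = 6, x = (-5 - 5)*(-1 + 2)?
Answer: 1679616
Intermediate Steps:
x = -10 (x = -10*1 = -10)
C(c, H) = 3*c
W(G, V) = 18 + 18*G (W(G, V) = -18 + 6*(3*G + 3*2) = -18 + 6*(3*G + 6) = -18 + 6*(6 + 3*G) = -18 + (36 + 18*G) = 18 + 18*G)
W(1, 3 + U(r(-1)))**4 = (18 + 18*1)**4 = (18 + 18)**4 = 36**4 = 1679616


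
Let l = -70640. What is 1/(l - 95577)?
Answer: -1/166217 ≈ -6.0162e-6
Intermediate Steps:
1/(l - 95577) = 1/(-70640 - 95577) = 1/(-166217) = -1/166217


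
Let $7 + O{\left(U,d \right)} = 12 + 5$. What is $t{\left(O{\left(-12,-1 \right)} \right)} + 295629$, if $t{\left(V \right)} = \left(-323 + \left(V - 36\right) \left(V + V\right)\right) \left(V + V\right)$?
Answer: $278769$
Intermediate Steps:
$O{\left(U,d \right)} = 10$ ($O{\left(U,d \right)} = -7 + \left(12 + 5\right) = -7 + 17 = 10$)
$t{\left(V \right)} = 2 V \left(-323 + 2 V \left(-36 + V\right)\right)$ ($t{\left(V \right)} = \left(-323 + \left(-36 + V\right) 2 V\right) 2 V = \left(-323 + 2 V \left(-36 + V\right)\right) 2 V = 2 V \left(-323 + 2 V \left(-36 + V\right)\right)$)
$t{\left(O{\left(-12,-1 \right)} \right)} + 295629 = 2 \cdot 10 \left(-323 - 720 + 2 \cdot 10^{2}\right) + 295629 = 2 \cdot 10 \left(-323 - 720 + 2 \cdot 100\right) + 295629 = 2 \cdot 10 \left(-323 - 720 + 200\right) + 295629 = 2 \cdot 10 \left(-843\right) + 295629 = -16860 + 295629 = 278769$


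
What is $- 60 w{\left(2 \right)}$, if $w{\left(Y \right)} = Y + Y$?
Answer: $-240$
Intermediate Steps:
$w{\left(Y \right)} = 2 Y$
$- 60 w{\left(2 \right)} = - 60 \cdot 2 \cdot 2 = \left(-60\right) 4 = -240$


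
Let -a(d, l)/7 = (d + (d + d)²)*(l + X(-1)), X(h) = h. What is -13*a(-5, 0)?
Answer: -8645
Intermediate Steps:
a(d, l) = -7*(-1 + l)*(d + 4*d²) (a(d, l) = -7*(d + (d + d)²)*(l - 1) = -7*(d + (2*d)²)*(-1 + l) = -7*(d + 4*d²)*(-1 + l) = -7*(-1 + l)*(d + 4*d²))
-13*a(-5, 0) = -91*(-5)*(1 - 1*0 + 4*(-5) - 4*(-5)*0) = -91*(-5)*(1 + 0 - 20 + 0) = -91*(-5)*(-19) = -13*665 = -8645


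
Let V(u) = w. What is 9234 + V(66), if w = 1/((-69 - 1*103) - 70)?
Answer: 2234627/242 ≈ 9234.0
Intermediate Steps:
w = -1/242 (w = 1/((-69 - 103) - 70) = 1/(-172 - 70) = 1/(-242) = -1/242 ≈ -0.0041322)
V(u) = -1/242
9234 + V(66) = 9234 - 1/242 = 2234627/242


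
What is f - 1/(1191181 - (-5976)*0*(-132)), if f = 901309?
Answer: 1073622155928/1191181 ≈ 9.0131e+5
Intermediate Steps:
f - 1/(1191181 - (-5976)*0*(-132)) = 901309 - 1/(1191181 - (-5976)*0*(-132)) = 901309 - 1/(1191181 - 166*0*(-132)) = 901309 - 1/(1191181 + 0*(-132)) = 901309 - 1/(1191181 + 0) = 901309 - 1/1191181 = 1073622155928/1191181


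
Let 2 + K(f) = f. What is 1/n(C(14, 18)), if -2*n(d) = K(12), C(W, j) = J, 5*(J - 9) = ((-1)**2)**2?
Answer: -1/5 ≈ -0.20000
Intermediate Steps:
K(f) = -2 + f
J = 46/5 (J = 9 + ((-1)**2)**2/5 = 9 + (1/5)*1**2 = 9 + (1/5)*1 = 9 + 1/5 = 46/5 ≈ 9.2000)
C(W, j) = 46/5
n(d) = -5 (n(d) = -(-2 + 12)/2 = -1/2*10 = -5)
1/n(C(14, 18)) = 1/(-5) = -1/5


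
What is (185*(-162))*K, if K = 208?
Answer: -6233760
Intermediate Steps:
(185*(-162))*K = (185*(-162))*208 = -29970*208 = -6233760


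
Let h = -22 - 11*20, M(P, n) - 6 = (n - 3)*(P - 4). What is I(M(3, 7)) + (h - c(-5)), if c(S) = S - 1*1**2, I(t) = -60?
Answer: -296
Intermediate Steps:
M(P, n) = 6 + (-4 + P)*(-3 + n) (M(P, n) = 6 + (n - 3)*(P - 4) = 6 + (-3 + n)*(-4 + P) = 6 + (-4 + P)*(-3 + n))
h = -242 (h = -22 - 220 = -242)
c(S) = -1 + S (c(S) = S - 1*1 = S - 1 = -1 + S)
I(M(3, 7)) + (h - c(-5)) = -60 + (-242 - (-1 - 5)) = -60 + (-242 - 1*(-6)) = -60 + (-242 + 6) = -60 - 236 = -296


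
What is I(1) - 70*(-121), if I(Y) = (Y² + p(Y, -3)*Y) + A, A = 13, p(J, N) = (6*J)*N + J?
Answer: 8467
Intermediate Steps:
p(J, N) = J + 6*J*N (p(J, N) = 6*J*N + J = J + 6*J*N)
I(Y) = 13 - 16*Y² (I(Y) = (Y² + (Y*(1 + 6*(-3)))*Y) + 13 = (Y² + (Y*(1 - 18))*Y) + 13 = (Y² + (Y*(-17))*Y) + 13 = (Y² + (-17*Y)*Y) + 13 = (Y² - 17*Y²) + 13 = -16*Y² + 13 = 13 - 16*Y²)
I(1) - 70*(-121) = (13 - 16*1²) - 70*(-121) = (13 - 16*1) + 8470 = (13 - 16) + 8470 = -3 + 8470 = 8467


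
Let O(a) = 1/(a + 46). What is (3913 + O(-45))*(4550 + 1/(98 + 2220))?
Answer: 1086330803/61 ≈ 1.7809e+7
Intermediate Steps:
O(a) = 1/(46 + a)
(3913 + O(-45))*(4550 + 1/(98 + 2220)) = (3913 + 1/(46 - 45))*(4550 + 1/(98 + 2220)) = (3913 + 1/1)*(4550 + 1/2318) = (3913 + 1)*(4550 + 1/2318) = 3914*(10546901/2318) = 1086330803/61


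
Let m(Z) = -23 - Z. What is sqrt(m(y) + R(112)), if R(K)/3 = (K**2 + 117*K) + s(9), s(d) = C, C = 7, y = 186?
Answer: 2*sqrt(19189) ≈ 277.05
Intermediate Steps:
s(d) = 7
R(K) = 21 + 3*K**2 + 351*K (R(K) = 3*((K**2 + 117*K) + 7) = 3*(7 + K**2 + 117*K) = 21 + 3*K**2 + 351*K)
sqrt(m(y) + R(112)) = sqrt((-23 - 1*186) + (21 + 3*112**2 + 351*112)) = sqrt((-23 - 186) + (21 + 3*12544 + 39312)) = sqrt(-209 + (21 + 37632 + 39312)) = sqrt(-209 + 76965) = sqrt(76756) = 2*sqrt(19189)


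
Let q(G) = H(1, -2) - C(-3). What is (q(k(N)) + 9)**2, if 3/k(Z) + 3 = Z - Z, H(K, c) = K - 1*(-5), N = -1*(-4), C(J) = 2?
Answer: 169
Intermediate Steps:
N = 4
H(K, c) = 5 + K (H(K, c) = K + 5 = 5 + K)
k(Z) = -1 (k(Z) = 3/(-3 + (Z - Z)) = 3/(-3 + 0) = 3/(-3) = 3*(-1/3) = -1)
q(G) = 4 (q(G) = (5 + 1) - 1*2 = 6 - 2 = 4)
(q(k(N)) + 9)**2 = (4 + 9)**2 = 13**2 = 169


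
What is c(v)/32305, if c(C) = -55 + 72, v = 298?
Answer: 17/32305 ≈ 0.00052623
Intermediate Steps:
c(C) = 17
c(v)/32305 = 17/32305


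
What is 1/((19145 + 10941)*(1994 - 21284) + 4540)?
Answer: -1/580354400 ≈ -1.7231e-9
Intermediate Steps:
1/((19145 + 10941)*(1994 - 21284) + 4540) = 1/(30086*(-19290) + 4540) = 1/(-580358940 + 4540) = 1/(-580354400) = -1/580354400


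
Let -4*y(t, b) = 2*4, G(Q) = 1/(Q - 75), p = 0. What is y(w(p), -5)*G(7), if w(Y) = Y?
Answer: 1/34 ≈ 0.029412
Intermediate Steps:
G(Q) = 1/(-75 + Q)
y(t, b) = -2 (y(t, b) = -4/2 = -1/4*8 = -2)
y(w(p), -5)*G(7) = -2/(-75 + 7) = -2/(-68) = -2*(-1/68) = 1/34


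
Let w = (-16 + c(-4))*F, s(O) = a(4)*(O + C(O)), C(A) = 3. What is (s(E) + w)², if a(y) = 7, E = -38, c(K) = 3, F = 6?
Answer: 104329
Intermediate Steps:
s(O) = 21 + 7*O (s(O) = 7*(O + 3) = 7*(3 + O) = 21 + 7*O)
w = -78 (w = (-16 + 3)*6 = -13*6 = -78)
(s(E) + w)² = ((21 + 7*(-38)) - 78)² = ((21 - 266) - 78)² = (-245 - 78)² = (-323)² = 104329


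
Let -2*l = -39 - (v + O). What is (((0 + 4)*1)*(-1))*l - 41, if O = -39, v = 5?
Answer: -51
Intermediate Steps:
l = 5/2 (l = -(-39 - (5 - 39))/2 = -(-39 - 1*(-34))/2 = -(-39 + 34)/2 = -1/2*(-5) = 5/2 ≈ 2.5000)
(((0 + 4)*1)*(-1))*l - 41 = (((0 + 4)*1)*(-1))*(5/2) - 41 = ((4*1)*(-1))*(5/2) - 41 = (4*(-1))*(5/2) - 41 = -4*5/2 - 41 = -10 - 41 = -51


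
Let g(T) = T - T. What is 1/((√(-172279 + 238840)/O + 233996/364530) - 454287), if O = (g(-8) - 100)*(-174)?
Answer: -24146613903494568000/10969477290387614466882679 - 3054761400*√66561/10969477290387614466882679 ≈ -2.2013e-6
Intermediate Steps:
g(T) = 0
O = 17400 (O = (0 - 100)*(-174) = -100*(-174) = 17400)
1/((√(-172279 + 238840)/O + 233996/364530) - 454287) = 1/((√(-172279 + 238840)/17400 + 233996/364530) - 454287) = 1/((√66561*(1/17400) + 233996*(1/364530)) - 454287) = 1/((√66561/17400 + 116998/182265) - 454287) = 1/((116998/182265 + √66561/17400) - 454287) = 1/(-82800503057/182265 + √66561/17400)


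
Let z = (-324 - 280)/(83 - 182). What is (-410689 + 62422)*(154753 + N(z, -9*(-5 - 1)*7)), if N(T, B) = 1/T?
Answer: -32552833761237/604 ≈ -5.3895e+10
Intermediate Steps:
z = 604/99 (z = -604/(-99) = -604*(-1/99) = 604/99 ≈ 6.1010)
(-410689 + 62422)*(154753 + N(z, -9*(-5 - 1)*7)) = (-410689 + 62422)*(154753 + 1/(604/99)) = -348267*(154753 + 99/604) = -348267*93470911/604 = -32552833761237/604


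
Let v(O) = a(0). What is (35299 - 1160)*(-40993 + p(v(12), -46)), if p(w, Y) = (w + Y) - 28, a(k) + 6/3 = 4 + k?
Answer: -1401918035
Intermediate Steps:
a(k) = 2 + k (a(k) = -2 + (4 + k) = 2 + k)
v(O) = 2 (v(O) = 2 + 0 = 2)
p(w, Y) = -28 + Y + w (p(w, Y) = (Y + w) - 28 = -28 + Y + w)
(35299 - 1160)*(-40993 + p(v(12), -46)) = (35299 - 1160)*(-40993 + (-28 - 46 + 2)) = 34139*(-40993 - 72) = 34139*(-41065) = -1401918035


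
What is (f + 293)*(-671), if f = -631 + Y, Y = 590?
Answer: -169092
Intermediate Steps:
f = -41 (f = -631 + 590 = -41)
(f + 293)*(-671) = (-41 + 293)*(-671) = 252*(-671) = -169092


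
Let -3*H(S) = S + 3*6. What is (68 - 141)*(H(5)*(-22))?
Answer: -36938/3 ≈ -12313.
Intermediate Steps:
H(S) = -6 - S/3 (H(S) = -(S + 3*6)/3 = -(S + 18)/3 = -(18 + S)/3 = -6 - S/3)
(68 - 141)*(H(5)*(-22)) = (68 - 141)*((-6 - 1/3*5)*(-22)) = -73*(-6 - 5/3)*(-22) = -(-1679)*(-22)/3 = -73*506/3 = -36938/3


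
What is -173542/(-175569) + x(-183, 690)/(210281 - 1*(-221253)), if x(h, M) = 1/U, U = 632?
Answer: 47330020982065/47882843478672 ≈ 0.98845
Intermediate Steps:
x(h, M) = 1/632
-173542/(-175569) + x(-183, 690)/(210281 - 1*(-221253)) = -173542/(-175569) + 1/(632*(210281 - 1*(-221253))) = -173542*(-1/175569) + 1/(632*(210281 + 221253)) = 173542/175569 + (1/632)/431534 = 173542/175569 + (1/632)*(1/431534) = 173542/175569 + 1/272729488 = 47330020982065/47882843478672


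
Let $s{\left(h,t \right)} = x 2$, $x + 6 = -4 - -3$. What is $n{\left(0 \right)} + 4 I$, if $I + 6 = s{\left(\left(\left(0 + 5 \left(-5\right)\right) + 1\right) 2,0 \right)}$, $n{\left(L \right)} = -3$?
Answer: $-83$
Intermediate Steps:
$x = -7$ ($x = -6 - 1 = -7$)
$s{\left(h,t \right)} = -14$ ($s{\left(h,t \right)} = \left(-7\right) 2 = -14$)
$I = -20$ ($I = -6 - 14 = -20$)
$n{\left(0 \right)} + 4 I = -3 + 4 \left(-20\right) = -3 - 80 = -83$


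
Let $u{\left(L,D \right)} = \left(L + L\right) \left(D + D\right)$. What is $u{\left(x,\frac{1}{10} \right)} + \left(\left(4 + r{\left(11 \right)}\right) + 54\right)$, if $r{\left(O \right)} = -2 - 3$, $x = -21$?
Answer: $\frac{223}{5} \approx 44.6$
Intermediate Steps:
$u{\left(L,D \right)} = 4 D L$ ($u{\left(L,D \right)} = 2 L 2 D = 4 D L$)
$r{\left(O \right)} = -5$
$u{\left(x,\frac{1}{10} \right)} + \left(\left(4 + r{\left(11 \right)}\right) + 54\right) = 4 \cdot \frac{1}{10} \left(-21\right) + \left(\left(4 - 5\right) + 54\right) = 4 \cdot \frac{1}{10} \left(-21\right) + \left(-1 + 54\right) = - \frac{42}{5} + 53 = \frac{223}{5}$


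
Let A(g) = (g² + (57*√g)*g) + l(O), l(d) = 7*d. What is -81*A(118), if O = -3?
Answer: -1126143 - 544806*√118 ≈ -7.0442e+6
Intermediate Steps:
A(g) = -21 + g² + 57*g^(3/2) (A(g) = (g² + (57*√g)*g) + 7*(-3) = (g² + 57*g^(3/2)) - 21 = -21 + g² + 57*g^(3/2))
-81*A(118) = -81*(-21 + 118² + 57*118^(3/2)) = -81*(-21 + 13924 + 57*(118*√118)) = -81*(-21 + 13924 + 6726*√118) = -81*(13903 + 6726*√118) = -1126143 - 544806*√118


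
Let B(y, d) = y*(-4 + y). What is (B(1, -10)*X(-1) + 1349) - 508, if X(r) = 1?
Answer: 838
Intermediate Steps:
(B(1, -10)*X(-1) + 1349) - 508 = ((1*(-4 + 1))*1 + 1349) - 508 = ((1*(-3))*1 + 1349) - 508 = (-3*1 + 1349) - 508 = (-3 + 1349) - 508 = 1346 - 508 = 838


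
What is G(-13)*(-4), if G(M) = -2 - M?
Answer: -44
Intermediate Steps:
G(-13)*(-4) = (-2 - 1*(-13))*(-4) = (-2 + 13)*(-4) = 11*(-4) = -44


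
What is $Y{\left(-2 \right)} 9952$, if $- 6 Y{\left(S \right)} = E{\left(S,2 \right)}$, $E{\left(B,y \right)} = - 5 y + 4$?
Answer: $9952$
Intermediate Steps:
$E{\left(B,y \right)} = 4 - 5 y$
$Y{\left(S \right)} = 1$ ($Y{\left(S \right)} = - \frac{4 - 10}{6} = \left(- \frac{1}{6}\right) \left(-6\right) = 1$)
$Y{\left(-2 \right)} 9952 = 1 \cdot 9952 = 9952$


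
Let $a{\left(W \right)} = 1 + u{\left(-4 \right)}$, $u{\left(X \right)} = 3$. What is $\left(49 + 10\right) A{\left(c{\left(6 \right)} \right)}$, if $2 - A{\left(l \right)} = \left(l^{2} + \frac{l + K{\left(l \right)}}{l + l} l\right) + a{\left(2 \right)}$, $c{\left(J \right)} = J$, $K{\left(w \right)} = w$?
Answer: $-2596$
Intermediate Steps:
$a{\left(W \right)} = 4$ ($a{\left(W \right)} = 1 + 3 = 4$)
$A{\left(l \right)} = -2 - l - l^{2}$ ($A{\left(l \right)} = 2 - \left(\left(l^{2} + \frac{l + l}{l + l} l\right) + 4\right) = 2 - \left(\left(l^{2} + \frac{2 l}{2 l} l\right) + 4\right) = 2 - \left(\left(l^{2} + 2 l \frac{1}{2 l} l\right) + 4\right) = 2 - \left(\left(l^{2} + 1 l\right) + 4\right) = 2 - \left(\left(l^{2} + l\right) + 4\right) = 2 - \left(\left(l + l^{2}\right) + 4\right) = 2 - \left(4 + l + l^{2}\right) = -2 - l - l^{2}$)
$\left(49 + 10\right) A{\left(c{\left(6 \right)} \right)} = \left(49 + 10\right) \left(-2 - 6 - 6^{2}\right) = 59 \left(-2 - 6 - 36\right) = 59 \left(-44\right) = -2596$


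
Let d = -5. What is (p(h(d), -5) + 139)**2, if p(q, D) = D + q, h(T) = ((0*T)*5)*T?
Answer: 17956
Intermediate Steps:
h(T) = 0 (h(T) = (0*5)*T = 0*T = 0)
(p(h(d), -5) + 139)**2 = ((-5 + 0) + 139)**2 = (-5 + 139)**2 = 134**2 = 17956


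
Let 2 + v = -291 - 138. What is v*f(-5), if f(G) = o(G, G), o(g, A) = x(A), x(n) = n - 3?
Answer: 3448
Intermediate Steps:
x(n) = -3 + n
o(g, A) = -3 + A
f(G) = -3 + G
v = -431 (v = -2 + (-291 - 138) = -2 - 429 = -431)
v*f(-5) = -431*(-3 - 5) = -431*(-8) = 3448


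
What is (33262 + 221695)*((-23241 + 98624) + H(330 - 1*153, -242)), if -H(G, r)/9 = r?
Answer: 19774719877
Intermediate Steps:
H(G, r) = -9*r
(33262 + 221695)*((-23241 + 98624) + H(330 - 1*153, -242)) = (33262 + 221695)*((-23241 + 98624) - 9*(-242)) = 254957*(75383 + 2178) = 254957*77561 = 19774719877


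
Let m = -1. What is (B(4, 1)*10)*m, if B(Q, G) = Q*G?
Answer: -40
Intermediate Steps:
B(Q, G) = G*Q
(B(4, 1)*10)*m = ((1*4)*10)*(-1) = (4*10)*(-1) = 40*(-1) = -40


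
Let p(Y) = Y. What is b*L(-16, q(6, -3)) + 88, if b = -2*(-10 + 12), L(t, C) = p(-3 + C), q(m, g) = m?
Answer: 76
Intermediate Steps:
L(t, C) = -3 + C
b = -4 (b = -2*2 = -4)
b*L(-16, q(6, -3)) + 88 = -4*(-3 + 6) + 88 = -4*3 + 88 = -12 + 88 = 76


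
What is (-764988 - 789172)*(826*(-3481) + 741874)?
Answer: 3315694677120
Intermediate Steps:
(-764988 - 789172)*(826*(-3481) + 741874) = -1554160*(-2875306 + 741874) = -1554160*(-2133432) = 3315694677120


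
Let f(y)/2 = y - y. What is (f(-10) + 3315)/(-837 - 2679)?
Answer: -1105/1172 ≈ -0.94283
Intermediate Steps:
f(y) = 0 (f(y) = 2*(y - y) = 2*0 = 0)
(f(-10) + 3315)/(-837 - 2679) = (0 + 3315)/(-837 - 2679) = 3315/(-3516) = 3315*(-1/3516) = -1105/1172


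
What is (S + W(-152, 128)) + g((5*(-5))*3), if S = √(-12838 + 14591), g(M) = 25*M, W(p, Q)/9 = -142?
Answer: -3153 + √1753 ≈ -3111.1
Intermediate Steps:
W(p, Q) = -1278 (W(p, Q) = 9*(-142) = -1278)
S = √1753 ≈ 41.869
(S + W(-152, 128)) + g((5*(-5))*3) = (√1753 - 1278) + 25*((5*(-5))*3) = (-1278 + √1753) + 25*(-25*3) = (-1278 + √1753) + 25*(-75) = (-1278 + √1753) - 1875 = -3153 + √1753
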